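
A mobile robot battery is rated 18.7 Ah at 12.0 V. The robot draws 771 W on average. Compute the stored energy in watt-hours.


E = capacity * V = 18.7*12.0 = 224.4000

224.4000 Wh


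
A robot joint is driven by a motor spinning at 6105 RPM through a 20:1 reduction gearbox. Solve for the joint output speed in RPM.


omega_joint = omega_motor / N = 6105 / 20 = 305.2500

305.2500 RPM


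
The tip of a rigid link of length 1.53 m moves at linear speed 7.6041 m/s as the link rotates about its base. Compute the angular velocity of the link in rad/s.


omega = v / L = 7.6041 / 1.53 = 4.9700

4.9700 rad/s


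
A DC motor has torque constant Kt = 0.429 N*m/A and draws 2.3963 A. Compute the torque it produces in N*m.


tau = Kt * I = 0.429*2.3963 = 1.0280

1.0280 N*m


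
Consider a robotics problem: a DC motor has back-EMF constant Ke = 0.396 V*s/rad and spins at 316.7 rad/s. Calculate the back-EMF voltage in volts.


V_emf = Ke * omega = 0.396*316.7 = 125.4132

125.4132 V


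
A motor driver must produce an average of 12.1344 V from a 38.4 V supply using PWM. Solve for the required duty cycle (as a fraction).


D = V_avg/V_supply = 12.1344/38.4 = 0.3160

0.3160


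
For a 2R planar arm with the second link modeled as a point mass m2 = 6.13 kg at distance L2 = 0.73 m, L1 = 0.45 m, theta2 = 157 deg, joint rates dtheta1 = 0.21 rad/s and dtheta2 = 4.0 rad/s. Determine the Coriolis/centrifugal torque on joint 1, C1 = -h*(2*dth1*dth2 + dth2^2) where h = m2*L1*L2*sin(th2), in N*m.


h = m2*L1*L2*sin(th2) = 6.13*0.45*0.73*sin(157 deg) = 0.786817
C1 = -h*(2*0.21*4.0 + 4.0^2) = -0.786817*17.6800 = -13.9109

-13.9109 N*m


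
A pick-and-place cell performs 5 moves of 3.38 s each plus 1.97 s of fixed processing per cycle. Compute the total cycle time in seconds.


T = 5*3.38 + 1.97 = 18.8700

18.8700 s


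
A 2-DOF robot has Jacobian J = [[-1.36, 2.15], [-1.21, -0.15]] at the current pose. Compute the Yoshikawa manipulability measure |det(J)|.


det(J) = -1.36*-0.15 - (2.15)*(-1.21) = 2.8055
|det(J)| = 2.8055

2.8055


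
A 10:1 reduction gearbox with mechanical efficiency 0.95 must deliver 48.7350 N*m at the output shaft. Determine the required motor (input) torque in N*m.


tau_in = tau_out / (N * eta) = 48.7350 / (10 * 0.95) = 5.1300

5.1300 N*m


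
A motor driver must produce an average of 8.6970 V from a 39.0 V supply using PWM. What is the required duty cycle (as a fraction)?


D = V_avg/V_supply = 8.6970/39.0 = 0.2230

0.2230


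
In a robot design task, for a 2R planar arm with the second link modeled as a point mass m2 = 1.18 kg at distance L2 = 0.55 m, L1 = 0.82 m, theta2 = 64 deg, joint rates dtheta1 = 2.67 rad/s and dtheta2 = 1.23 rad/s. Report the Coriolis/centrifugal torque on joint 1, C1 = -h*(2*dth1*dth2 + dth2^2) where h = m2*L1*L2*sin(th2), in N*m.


h = m2*L1*L2*sin(th2) = 1.18*0.82*0.55*sin(64 deg) = 0.478320
C1 = -h*(2*2.67*1.23 + 1.23^2) = -0.478320*8.0811 = -3.8654

-3.8654 N*m


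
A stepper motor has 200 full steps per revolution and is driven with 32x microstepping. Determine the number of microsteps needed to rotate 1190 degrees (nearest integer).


step_size = 360/(200*32) = 360/6400 = 0.056250 deg
n = 1190/(360/6400) = 1190*6400/360 = 21155.5556 -> 21156

21156 steps


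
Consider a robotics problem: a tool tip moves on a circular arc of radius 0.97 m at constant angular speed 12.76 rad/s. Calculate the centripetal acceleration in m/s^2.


a_c = omega^2 * r = 12.76^2 * 0.97 = 157.9331

157.9331 m/s^2


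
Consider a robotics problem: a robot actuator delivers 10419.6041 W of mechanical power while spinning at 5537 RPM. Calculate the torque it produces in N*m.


omega = 5537 * 2*pi/60 = 579.833284 rad/s
tau = P / omega = 10419.6041 / 579.833284 = 17.9700

17.9700 N*m


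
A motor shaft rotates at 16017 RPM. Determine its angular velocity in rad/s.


omega = 16017 * 2*pi/60 = 1677.2963

1677.2963 rad/s


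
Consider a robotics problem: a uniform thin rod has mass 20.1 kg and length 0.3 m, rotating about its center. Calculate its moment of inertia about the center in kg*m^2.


I = (1/12)*m*L^2 = (1/12)*20.1*0.3^2 = 0.1507

0.1507 kg*m^2


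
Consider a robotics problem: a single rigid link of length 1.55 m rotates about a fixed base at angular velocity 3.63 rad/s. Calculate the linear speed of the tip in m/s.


v = L*omega = 1.55 * 3.63 = 5.6265

5.6265 m/s


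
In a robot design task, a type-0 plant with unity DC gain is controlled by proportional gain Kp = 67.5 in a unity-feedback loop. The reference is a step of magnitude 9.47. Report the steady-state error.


e_ss = R/(1 + Kp) = 9.47/(1 + 67.5) = 9.47/68.5000 = 0.1382

0.1382


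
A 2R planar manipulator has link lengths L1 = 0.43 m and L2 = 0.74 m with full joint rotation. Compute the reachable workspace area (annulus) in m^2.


r_max = L1 + L2 = 1.1700, r_min = |L1 - L2| = 0.3100
A = pi*(r_max^2 - r_min^2) = pi*(1.3689 - 0.0961) = 3.9986

3.9986 m^2


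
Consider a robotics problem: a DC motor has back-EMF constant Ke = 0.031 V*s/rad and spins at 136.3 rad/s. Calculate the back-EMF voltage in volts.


V_emf = Ke * omega = 0.031*136.3 = 4.2253

4.2253 V


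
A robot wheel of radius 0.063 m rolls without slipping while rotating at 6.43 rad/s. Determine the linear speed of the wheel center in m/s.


v = omega * r = 6.43 * 0.063 = 0.4051

0.4051 m/s


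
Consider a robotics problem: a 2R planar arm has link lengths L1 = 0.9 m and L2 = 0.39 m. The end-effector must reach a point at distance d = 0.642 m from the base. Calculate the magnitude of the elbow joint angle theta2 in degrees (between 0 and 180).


cos(th2) = (d^2 - L1^2 - L2^2)/(2*L1*L2) = (0.642^2 - 0.9^2 - 0.39^2)/(2*0.9*0.39) = -0.78338462
th2 = acos(-0.78338462) = 141.5715 deg

141.5715 degrees


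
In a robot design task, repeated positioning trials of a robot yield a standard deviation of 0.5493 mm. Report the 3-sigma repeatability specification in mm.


repeatability = 3*sigma = 3*0.5493 = 1.6479

1.6479 mm


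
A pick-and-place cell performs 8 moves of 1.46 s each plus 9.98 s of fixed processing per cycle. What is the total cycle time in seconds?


T = 8*1.46 + 9.98 = 21.6600

21.6600 s


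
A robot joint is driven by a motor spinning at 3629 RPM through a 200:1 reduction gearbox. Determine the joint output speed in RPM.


omega_joint = omega_motor / N = 3629 / 200 = 18.1450

18.1450 RPM


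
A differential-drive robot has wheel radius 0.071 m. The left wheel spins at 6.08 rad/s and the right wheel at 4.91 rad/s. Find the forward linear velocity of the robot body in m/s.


v = r*(wR + wL)/2 = 0.071*(4.91 + 6.08)/2 = 0.3901

0.3901 m/s


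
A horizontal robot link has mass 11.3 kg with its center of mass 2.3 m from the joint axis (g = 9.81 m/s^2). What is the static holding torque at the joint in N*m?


tau = m*g*L = 11.3 * 9.81 * 2.3 = 254.9619

254.9619 N*m


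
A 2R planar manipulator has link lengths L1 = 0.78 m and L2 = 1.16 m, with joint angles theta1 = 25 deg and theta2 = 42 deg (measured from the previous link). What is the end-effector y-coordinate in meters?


y = L1*sin(th1) + L2*sin(th1+th2) = 0.78*sin(25 deg) + 1.16*sin(67 deg) = 1.3974

1.3974 m


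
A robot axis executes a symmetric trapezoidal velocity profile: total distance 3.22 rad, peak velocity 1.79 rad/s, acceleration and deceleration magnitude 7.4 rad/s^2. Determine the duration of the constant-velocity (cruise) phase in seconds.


t_acc = v/a = 0.241892 s, d_acc = v^2/(2a) = 0.216493 rad each
d_cruise = 3.22 - 2*0.216493 = 2.787014 rad
t_cruise = d_cruise/v = 2.787014/1.79 = 1.5570

1.5570 s


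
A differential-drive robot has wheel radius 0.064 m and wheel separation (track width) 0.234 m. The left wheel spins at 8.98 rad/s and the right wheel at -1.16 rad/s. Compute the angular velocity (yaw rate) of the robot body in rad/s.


omega = r*(wR - wL)/L = 0.064*(-1.16 - (8.98))/0.234 = -2.7733

-2.7733 rad/s


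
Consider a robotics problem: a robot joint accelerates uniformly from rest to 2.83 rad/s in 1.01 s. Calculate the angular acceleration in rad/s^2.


alpha = delta_omega / t = 2.83 / 1.01 = 2.8020

2.8020 rad/s^2


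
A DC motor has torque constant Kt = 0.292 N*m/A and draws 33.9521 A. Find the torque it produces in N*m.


tau = Kt * I = 0.292*33.9521 = 9.9140

9.9140 N*m


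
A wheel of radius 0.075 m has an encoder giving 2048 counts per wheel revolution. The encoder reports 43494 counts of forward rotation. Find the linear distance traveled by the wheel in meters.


revs = 43494/2048 = 21.237305
d = revs * 2*pi*r = 21.237305 * 2*pi*0.075 = 10.0078

10.0078 m


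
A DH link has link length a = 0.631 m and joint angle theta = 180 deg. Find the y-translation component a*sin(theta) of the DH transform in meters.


a*sin(theta) = 0.631*sin(180 deg) = 0

0 m


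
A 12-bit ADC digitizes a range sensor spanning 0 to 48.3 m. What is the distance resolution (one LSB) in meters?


res = range / 2^n = 48.3/2^12 = 48.3/4096 = 0.0118

0.0118 m


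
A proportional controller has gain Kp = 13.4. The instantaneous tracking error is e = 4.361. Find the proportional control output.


u_P = Kp * e = 13.4 * 4.361 = 58.4374

58.4374


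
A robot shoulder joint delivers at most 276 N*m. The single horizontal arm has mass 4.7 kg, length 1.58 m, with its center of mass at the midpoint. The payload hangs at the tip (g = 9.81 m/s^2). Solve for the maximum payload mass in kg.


tau_arm = m_arm*g*(L/2) = 4.7*9.81*1.58/2 = 36.4245 N*m
tau_payload = tau_max - tau_arm = 276 - 36.4245 = 239.5755
m_payload = tau_payload / (g*L) = 239.5755 / (9.81*1.58) = 15.4567

15.4567 kg


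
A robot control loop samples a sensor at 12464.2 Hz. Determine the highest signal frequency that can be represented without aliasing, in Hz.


f_max = f_s/2 = 12464.2/2 = 6232.1000

6232.1000 Hz


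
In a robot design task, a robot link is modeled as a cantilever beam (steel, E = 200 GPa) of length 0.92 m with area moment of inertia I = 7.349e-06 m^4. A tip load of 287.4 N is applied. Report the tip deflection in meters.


delta = F*L^3/(3*E*I) = 287.4*0.92^3/(3*2.000e+11*7.349e-06)
      = 223.7949312/4409400 = 5.0754e-05

5.0754e-05 m


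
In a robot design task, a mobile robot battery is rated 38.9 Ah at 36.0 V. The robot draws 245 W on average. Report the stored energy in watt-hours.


E = capacity * V = 38.9*36.0 = 1400.4000

1400.4000 Wh


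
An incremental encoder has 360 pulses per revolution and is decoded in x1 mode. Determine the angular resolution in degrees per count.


resolution = 360 / (PPR * 1) = 360 / 360 = 1.0000

1.0000 degrees


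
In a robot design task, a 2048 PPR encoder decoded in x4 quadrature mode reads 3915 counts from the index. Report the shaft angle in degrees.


angle = counts * 360 / (PPR*4) = 3915 * 360 / 8192 = 172.0459

172.0459 degrees


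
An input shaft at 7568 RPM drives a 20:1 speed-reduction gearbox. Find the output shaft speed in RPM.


omega_out = omega_in / N = 7568 / 20 = 378.4000

378.4000 RPM


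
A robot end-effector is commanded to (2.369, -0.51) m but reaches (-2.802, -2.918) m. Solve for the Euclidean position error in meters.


dx = -2.802 - (2.369) = -5.1710, dy = -2.918 - (-0.51) = -2.4080
err = sqrt(26.739241 + 5.798464) = 5.7042

5.7042 m


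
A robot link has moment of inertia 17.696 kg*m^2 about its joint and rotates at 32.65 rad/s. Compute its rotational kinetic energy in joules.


KE = (1/2)*I*omega^2 = 0.5*17.696*32.65^2 = 9432.1671

9432.1671 J


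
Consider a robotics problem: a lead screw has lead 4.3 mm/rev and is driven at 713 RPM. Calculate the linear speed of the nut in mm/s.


v = lead * (RPM/60) = 4.3*713/60 = 51.0983

51.0983 mm/s


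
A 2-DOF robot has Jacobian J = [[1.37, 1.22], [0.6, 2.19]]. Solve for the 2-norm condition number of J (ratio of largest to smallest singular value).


JJ^T eigenvalues: trace(JJ^T) = 8.5214, det(JJ^T) = det(J)^2 = 5.14518489
s_max^2 = (8.5214 + sqrt(52.03351840))/2 = 7.86741313
s_min^2 = (8.5214 - sqrt(52.03351840))/2 = 0.65398687
kappa = s_max/s_min = sqrt(7.86741313/0.65398687) = 3.4684

3.4684


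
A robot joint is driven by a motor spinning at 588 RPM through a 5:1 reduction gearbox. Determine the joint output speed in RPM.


omega_joint = omega_motor / N = 588 / 5 = 117.6000

117.6000 RPM


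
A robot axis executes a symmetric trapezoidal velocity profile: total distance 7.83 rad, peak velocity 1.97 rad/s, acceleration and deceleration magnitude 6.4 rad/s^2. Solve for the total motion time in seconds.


t_acc = v/a = 1.97/6.4 = 0.307812 s
d_acc = v^2/(2a) = 0.303195 rad (each ramp)
d_cruise = 7.83 - 2*0.303195 = 7.223610 rad
t_cruise = 7.223610/1.97 = 3.666807 s
t_total = 2*0.307812 + 3.666807 = 4.2824

4.2824 s


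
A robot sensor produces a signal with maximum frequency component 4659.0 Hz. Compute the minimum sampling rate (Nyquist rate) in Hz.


f_s,min = 2*f_max = 2*4659.0 = 9318.0000

9318.0000 Hz


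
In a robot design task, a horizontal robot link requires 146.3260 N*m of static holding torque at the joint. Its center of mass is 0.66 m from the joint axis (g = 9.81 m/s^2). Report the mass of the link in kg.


m = tau / (g*L) = 146.3260 / (9.81 * 0.66) = 22.6000

22.6000 kg


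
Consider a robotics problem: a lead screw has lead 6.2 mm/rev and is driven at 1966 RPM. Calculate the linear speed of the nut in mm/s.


v = lead * (RPM/60) = 6.2*1966/60 = 203.1533

203.1533 mm/s


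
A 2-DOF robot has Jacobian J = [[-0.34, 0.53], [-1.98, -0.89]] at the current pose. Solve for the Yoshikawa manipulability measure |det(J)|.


det(J) = -0.34*-0.89 - (0.53)*(-1.98) = 1.3520
|det(J)| = 1.3520

1.3520


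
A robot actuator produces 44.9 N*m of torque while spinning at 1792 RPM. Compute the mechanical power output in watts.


omega = 1792 * 2*pi/60 = 187.657801 rad/s
P = tau * omega = 44.9 * 187.657801 = 8425.8353

8425.8353 W


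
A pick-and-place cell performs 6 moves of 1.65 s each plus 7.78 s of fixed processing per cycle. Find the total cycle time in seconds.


T = 6*1.65 + 7.78 = 17.6800

17.6800 s


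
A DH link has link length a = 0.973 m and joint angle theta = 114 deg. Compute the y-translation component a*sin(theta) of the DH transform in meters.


a*sin(theta) = 0.973*sin(114 deg) = 0.8889

0.8889 m


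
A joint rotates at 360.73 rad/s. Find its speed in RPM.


RPM = 360.73 * 60/(2*pi) = 3444.7178

3444.7178 RPM


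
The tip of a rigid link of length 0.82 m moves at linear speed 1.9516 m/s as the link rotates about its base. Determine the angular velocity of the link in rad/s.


omega = v / L = 1.9516 / 0.82 = 2.3800

2.3800 rad/s


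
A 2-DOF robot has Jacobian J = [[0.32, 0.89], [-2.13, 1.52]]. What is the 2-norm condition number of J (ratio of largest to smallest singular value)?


JJ^T eigenvalues: trace(JJ^T) = 7.7418, det(JJ^T) = det(J)^2 = 5.67440041
s_max^2 = (7.7418 + sqrt(37.23786560))/2 = 6.92204182
s_min^2 = (7.7418 - sqrt(37.23786560))/2 = 0.81975818
kappa = s_max/s_min = sqrt(6.92204182/0.81975818) = 2.9059

2.9059


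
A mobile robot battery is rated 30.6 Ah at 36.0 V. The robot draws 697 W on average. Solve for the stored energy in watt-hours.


E = capacity * V = 30.6*36.0 = 1101.6000

1101.6000 Wh


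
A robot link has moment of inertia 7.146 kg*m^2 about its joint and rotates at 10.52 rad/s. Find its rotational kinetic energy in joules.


KE = (1/2)*I*omega^2 = 0.5*7.146*10.52^2 = 395.4253

395.4253 J


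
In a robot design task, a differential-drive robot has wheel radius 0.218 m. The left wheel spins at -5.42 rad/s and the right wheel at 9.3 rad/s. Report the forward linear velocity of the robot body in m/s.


v = r*(wR + wL)/2 = 0.218*(9.3 + -5.42)/2 = 0.4229

0.4229 m/s


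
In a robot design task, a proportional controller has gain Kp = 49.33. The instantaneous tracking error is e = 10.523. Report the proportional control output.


u_P = Kp * e = 49.33 * 10.523 = 519.0996

519.0996


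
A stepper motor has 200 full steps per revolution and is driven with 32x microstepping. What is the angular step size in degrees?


step = 360/(200*32) = 360/6400 = 0.0563

0.0563 degrees


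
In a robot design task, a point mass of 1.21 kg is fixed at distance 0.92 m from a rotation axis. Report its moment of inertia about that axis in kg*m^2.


I = m*r^2 = 1.21*0.92^2 = 1.0241

1.0241 kg*m^2


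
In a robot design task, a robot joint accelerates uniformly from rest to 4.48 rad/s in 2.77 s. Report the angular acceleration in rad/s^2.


alpha = delta_omega / t = 4.48 / 2.77 = 1.6173

1.6173 rad/s^2


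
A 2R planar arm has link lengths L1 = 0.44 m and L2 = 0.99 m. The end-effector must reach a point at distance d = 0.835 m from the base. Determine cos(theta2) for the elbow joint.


cos(th2) = (d^2 - L1^2 - L2^2)/(2*L1*L2) = (0.835^2 - 0.44^2 - 0.99^2)/(2*0.44*0.99) = -0.5469

-0.5469


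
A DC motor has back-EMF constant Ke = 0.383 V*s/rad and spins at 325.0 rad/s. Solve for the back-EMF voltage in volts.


V_emf = Ke * omega = 0.383*325.0 = 124.4750

124.4750 V


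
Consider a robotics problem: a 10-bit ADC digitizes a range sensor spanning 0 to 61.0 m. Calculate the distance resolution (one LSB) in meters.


res = range / 2^n = 61.0/2^10 = 61.0/1024 = 0.0596

0.0596 m


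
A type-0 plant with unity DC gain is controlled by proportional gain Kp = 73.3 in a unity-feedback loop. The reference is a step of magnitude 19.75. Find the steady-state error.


e_ss = R/(1 + Kp) = 19.75/(1 + 73.3) = 19.75/74.3000 = 0.2658

0.2658


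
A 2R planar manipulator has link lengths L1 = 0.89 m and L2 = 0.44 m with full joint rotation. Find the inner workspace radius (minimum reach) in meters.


r_min = |L1 - L2| = |0.89 - 0.44| = 0.4500

0.4500 m


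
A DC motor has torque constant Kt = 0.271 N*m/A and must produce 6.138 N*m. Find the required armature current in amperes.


I = tau / Kt = 6.138/0.271 = 22.6494

22.6494 A


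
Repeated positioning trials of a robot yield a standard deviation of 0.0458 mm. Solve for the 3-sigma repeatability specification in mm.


repeatability = 3*sigma = 3*0.0458 = 0.1374

0.1374 mm


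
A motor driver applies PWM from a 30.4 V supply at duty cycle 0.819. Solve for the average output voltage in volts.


V_avg = V_supply * D = 30.4*0.819 = 24.8976

24.8976 V


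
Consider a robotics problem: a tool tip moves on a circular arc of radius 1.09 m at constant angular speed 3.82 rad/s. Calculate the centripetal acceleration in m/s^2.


a_c = omega^2 * r = 3.82^2 * 1.09 = 15.9057

15.9057 m/s^2


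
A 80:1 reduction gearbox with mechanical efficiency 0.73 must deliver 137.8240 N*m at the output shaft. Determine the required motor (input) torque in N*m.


tau_in = tau_out / (N * eta) = 137.8240 / (80 * 0.73) = 2.3600

2.3600 N*m


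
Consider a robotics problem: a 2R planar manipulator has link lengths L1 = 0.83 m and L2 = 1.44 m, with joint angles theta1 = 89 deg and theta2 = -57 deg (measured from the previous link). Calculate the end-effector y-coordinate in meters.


y = L1*sin(th1) + L2*sin(th1+th2) = 0.83*sin(89 deg) + 1.44*sin(32 deg) = 1.5930

1.5930 m


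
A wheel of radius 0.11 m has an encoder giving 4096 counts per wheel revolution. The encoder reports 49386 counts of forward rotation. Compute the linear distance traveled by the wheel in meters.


revs = 49386/4096 = 12.057129
d = revs * 2*pi*r = 12.057129 * 2*pi*0.11 = 8.3333

8.3333 m


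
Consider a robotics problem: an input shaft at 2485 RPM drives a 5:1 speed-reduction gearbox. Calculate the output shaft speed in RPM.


omega_out = omega_in / N = 2485 / 5 = 497.0000

497.0000 RPM


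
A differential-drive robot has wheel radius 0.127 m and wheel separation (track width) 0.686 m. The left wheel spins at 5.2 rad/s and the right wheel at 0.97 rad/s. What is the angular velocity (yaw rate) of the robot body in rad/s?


omega = r*(wR - wL)/L = 0.127*(0.97 - (5.2))/0.686 = -0.7831

-0.7831 rad/s


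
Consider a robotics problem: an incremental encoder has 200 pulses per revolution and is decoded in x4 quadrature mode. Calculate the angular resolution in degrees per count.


resolution = 360 / (PPR * 4) = 360 / 800 = 0.4500

0.4500 degrees


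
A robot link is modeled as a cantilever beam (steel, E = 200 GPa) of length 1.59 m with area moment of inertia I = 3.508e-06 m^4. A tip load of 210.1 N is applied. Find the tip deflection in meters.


delta = F*L^3/(3*E*I) = 210.1*1.59^3/(3*2.000e+11*3.508e-06)
      = 844.5345579/2104800 = 4.0124e-04

4.0124e-04 m


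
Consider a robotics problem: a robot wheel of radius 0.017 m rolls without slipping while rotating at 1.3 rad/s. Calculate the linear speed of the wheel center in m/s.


v = omega * r = 1.3 * 0.017 = 0.0221

0.0221 m/s


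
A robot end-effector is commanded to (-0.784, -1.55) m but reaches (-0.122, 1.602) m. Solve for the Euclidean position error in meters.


dx = -0.122 - (-0.784) = 0.6620, dy = 1.602 - (-1.55) = 3.1520
err = sqrt(0.438244 + 9.935104) = 3.2208

3.2208 m


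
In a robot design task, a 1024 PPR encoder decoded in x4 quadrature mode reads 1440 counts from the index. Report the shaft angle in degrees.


angle = counts * 360 / (PPR*4) = 1440 * 360 / 4096 = 126.5625

126.5625 degrees


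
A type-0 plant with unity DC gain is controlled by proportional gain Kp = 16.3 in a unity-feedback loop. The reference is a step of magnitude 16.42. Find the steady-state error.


e_ss = R/(1 + Kp) = 16.42/(1 + 16.3) = 16.42/17.3000 = 0.9491

0.9491


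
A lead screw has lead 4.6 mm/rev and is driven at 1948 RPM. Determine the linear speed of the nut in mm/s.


v = lead * (RPM/60) = 4.6*1948/60 = 149.3467

149.3467 mm/s


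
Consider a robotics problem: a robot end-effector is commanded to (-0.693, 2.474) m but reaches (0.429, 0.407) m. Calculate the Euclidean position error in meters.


dx = 0.429 - (-0.693) = 1.1220, dy = 0.407 - (2.474) = -2.0670
err = sqrt(1.258884 + 4.272489) = 2.3519

2.3519 m


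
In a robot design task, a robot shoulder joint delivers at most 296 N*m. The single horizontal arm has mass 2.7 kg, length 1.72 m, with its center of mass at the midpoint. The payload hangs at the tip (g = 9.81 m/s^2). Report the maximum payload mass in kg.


tau_arm = m_arm*g*(L/2) = 2.7*9.81*1.72/2 = 22.7788 N*m
tau_payload = tau_max - tau_arm = 296 - 22.7788 = 273.2212
m_payload = tau_payload / (g*L) = 273.2212 / (9.81*1.72) = 16.1926

16.1926 kg


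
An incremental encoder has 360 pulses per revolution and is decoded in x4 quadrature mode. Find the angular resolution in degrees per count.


resolution = 360 / (PPR * 4) = 360 / 1440 = 0.2500

0.2500 degrees


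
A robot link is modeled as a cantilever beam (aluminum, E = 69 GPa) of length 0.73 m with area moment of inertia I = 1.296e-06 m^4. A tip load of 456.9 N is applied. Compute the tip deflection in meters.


delta = F*L^3/(3*E*I) = 456.9*0.73^3/(3*6.900e+10*1.296e-06)
      = 177.7418673/268272 = 6.6254e-04

6.6254e-04 m


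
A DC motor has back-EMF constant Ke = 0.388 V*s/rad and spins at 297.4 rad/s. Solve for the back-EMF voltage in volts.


V_emf = Ke * omega = 0.388*297.4 = 115.3912

115.3912 V


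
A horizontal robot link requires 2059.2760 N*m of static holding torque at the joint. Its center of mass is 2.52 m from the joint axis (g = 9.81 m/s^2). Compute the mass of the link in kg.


m = tau / (g*L) = 2059.2760 / (9.81 * 2.52) = 83.3000

83.3000 kg


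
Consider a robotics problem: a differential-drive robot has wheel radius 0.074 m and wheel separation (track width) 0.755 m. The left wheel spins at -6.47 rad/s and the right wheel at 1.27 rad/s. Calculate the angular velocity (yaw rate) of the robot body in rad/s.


omega = r*(wR - wL)/L = 0.074*(1.27 - (-6.47))/0.755 = 0.7586

0.7586 rad/s


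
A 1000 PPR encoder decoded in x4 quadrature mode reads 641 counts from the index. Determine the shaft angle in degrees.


angle = counts * 360 / (PPR*4) = 641 * 360 / 4000 = 57.6900

57.6900 degrees


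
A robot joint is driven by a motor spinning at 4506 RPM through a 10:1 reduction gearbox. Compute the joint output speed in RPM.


omega_joint = omega_motor / N = 4506 / 10 = 450.6000

450.6000 RPM


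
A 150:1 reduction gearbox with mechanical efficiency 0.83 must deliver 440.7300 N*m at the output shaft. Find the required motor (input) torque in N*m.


tau_in = tau_out / (N * eta) = 440.7300 / (150 * 0.83) = 3.5400

3.5400 N*m


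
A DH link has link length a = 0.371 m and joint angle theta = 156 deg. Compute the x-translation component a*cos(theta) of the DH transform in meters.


a*cos(theta) = 0.371*cos(156 deg) = -0.3389

-0.3389 m


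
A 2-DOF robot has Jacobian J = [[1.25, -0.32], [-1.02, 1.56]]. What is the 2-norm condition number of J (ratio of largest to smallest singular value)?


JJ^T eigenvalues: trace(JJ^T) = 5.1389, det(JJ^T) = det(J)^2 = 2.63607696
s_max^2 = (5.1389 + sqrt(15.86398537))/2 = 4.56093094
s_min^2 = (5.1389 - sqrt(15.86398537))/2 = 0.57796906
kappa = s_max/s_min = sqrt(4.56093094/0.57796906) = 2.8091

2.8091


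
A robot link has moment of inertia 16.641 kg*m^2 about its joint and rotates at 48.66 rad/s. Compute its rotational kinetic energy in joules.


KE = (1/2)*I*omega^2 = 0.5*16.641*48.66^2 = 19701.2433

19701.2433 J


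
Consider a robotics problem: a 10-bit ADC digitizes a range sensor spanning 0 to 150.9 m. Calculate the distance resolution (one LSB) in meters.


res = range / 2^n = 150.9/2^10 = 150.9/1024 = 0.1474

0.1474 m


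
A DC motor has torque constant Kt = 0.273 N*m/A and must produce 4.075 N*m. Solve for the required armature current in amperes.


I = tau / Kt = 4.075/0.273 = 14.9267

14.9267 A


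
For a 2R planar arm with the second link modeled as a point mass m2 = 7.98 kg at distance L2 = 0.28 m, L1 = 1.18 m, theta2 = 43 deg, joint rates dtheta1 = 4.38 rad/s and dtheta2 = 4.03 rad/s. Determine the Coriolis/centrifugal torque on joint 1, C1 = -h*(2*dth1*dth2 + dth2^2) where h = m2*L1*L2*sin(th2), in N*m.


h = m2*L1*L2*sin(th2) = 7.98*1.18*0.28*sin(43 deg) = 1.798151
C1 = -h*(2*4.38*4.03 + 4.03^2) = -1.798151*51.5437 = -92.6834

-92.6834 N*m


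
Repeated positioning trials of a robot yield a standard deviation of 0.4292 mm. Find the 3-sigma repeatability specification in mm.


repeatability = 3*sigma = 3*0.4292 = 1.2876

1.2876 mm


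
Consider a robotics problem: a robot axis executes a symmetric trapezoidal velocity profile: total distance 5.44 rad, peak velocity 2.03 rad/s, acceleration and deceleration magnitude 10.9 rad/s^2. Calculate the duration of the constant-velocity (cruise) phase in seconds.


t_acc = v/a = 0.186239 s, d_acc = v^2/(2a) = 0.189032 rad each
d_cruise = 5.44 - 2*0.189032 = 5.061936 rad
t_cruise = d_cruise/v = 5.061936/2.03 = 2.4936

2.4936 s


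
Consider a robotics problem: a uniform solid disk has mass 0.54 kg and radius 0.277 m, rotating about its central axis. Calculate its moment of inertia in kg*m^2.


I = (1/2)*m*R^2 = 0.5*0.54*0.277^2 = 0.0207

0.0207 kg*m^2


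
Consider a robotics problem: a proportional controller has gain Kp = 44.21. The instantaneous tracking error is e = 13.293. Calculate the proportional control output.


u_P = Kp * e = 44.21 * 13.293 = 587.6835

587.6835


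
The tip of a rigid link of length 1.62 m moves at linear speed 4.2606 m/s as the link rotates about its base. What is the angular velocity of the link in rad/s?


omega = v / L = 4.2606 / 1.62 = 2.6300

2.6300 rad/s


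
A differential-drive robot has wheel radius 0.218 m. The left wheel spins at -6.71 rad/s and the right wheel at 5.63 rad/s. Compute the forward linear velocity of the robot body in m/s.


v = r*(wR + wL)/2 = 0.218*(5.63 + -6.71)/2 = -0.1177

-0.1177 m/s


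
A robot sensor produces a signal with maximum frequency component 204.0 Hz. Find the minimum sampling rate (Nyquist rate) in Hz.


f_s,min = 2*f_max = 2*204.0 = 408.0000

408.0000 Hz


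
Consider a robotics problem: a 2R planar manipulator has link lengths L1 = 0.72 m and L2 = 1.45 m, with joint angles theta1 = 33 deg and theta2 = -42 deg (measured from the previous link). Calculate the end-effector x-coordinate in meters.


x = L1*cos(th1) + L2*cos(th1+th2) = 0.72*cos(33 deg) + 1.45*cos(-9 deg) = 2.0360

2.0360 m


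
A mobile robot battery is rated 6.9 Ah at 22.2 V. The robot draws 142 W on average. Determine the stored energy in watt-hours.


E = capacity * V = 6.9*22.2 = 153.1800

153.1800 Wh


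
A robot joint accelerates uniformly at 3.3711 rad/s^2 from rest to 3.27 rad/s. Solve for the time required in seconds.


t = delta_omega / alpha = 3.27 / 3.3711 = 0.9700

0.9700 s


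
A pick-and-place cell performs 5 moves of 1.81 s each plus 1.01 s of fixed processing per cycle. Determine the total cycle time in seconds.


T = 5*1.81 + 1.01 = 10.0600

10.0600 s


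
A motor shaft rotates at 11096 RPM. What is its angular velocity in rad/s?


omega = 11096 * 2*pi/60 = 1161.9704

1161.9704 rad/s


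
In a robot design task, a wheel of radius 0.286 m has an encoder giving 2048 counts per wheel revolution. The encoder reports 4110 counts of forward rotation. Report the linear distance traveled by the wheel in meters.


revs = 4110/2048 = 2.006836
d = revs * 2*pi*r = 2.006836 * 2*pi*0.286 = 3.6063

3.6063 m


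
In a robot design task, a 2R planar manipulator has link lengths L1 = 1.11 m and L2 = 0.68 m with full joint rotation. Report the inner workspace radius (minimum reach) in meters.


r_min = |L1 - L2| = |1.11 - 0.68| = 0.4300

0.4300 m


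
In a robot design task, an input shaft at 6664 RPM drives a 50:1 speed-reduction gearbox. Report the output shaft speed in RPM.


omega_out = omega_in / N = 6664 / 50 = 133.2800

133.2800 RPM


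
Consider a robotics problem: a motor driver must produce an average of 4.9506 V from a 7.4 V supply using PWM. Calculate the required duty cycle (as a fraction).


D = V_avg/V_supply = 4.9506/7.4 = 0.6690

0.6690


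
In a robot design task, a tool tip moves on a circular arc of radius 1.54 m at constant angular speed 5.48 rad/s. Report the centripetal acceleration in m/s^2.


a_c = omega^2 * r = 5.48^2 * 1.54 = 46.2468

46.2468 m/s^2


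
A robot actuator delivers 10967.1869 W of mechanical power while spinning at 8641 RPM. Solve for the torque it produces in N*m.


omega = 8641 * 2*pi/60 = 904.883404 rad/s
tau = P / omega = 10967.1869 / 904.883404 = 12.1200

12.1200 N*m


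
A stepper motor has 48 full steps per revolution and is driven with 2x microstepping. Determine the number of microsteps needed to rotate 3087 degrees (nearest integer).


step_size = 360/(48*2) = 360/96 = 3.750000 deg
n = 3087/(360/96) = 3087*96/360 = 823.2000 -> 823

823 steps


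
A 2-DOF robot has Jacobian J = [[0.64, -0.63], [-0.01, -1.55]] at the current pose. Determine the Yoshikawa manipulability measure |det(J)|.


det(J) = 0.64*-1.55 - (-0.63)*(-0.01) = -0.9983
|det(J)| = 0.9983

0.9983


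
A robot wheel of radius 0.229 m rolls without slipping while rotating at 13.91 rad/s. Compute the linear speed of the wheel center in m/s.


v = omega * r = 13.91 * 0.229 = 3.1854

3.1854 m/s


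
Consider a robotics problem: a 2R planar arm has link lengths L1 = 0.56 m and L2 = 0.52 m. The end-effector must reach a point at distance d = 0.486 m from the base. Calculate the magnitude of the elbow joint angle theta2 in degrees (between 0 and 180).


cos(th2) = (d^2 - L1^2 - L2^2)/(2*L1*L2) = (0.486^2 - 0.56^2 - 0.52^2)/(2*0.56*0.52) = -0.59719093
th2 = acos(-0.59719093) = 126.6690 deg

126.6690 degrees


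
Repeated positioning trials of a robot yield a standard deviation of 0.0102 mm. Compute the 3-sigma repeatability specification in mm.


repeatability = 3*sigma = 3*0.0102 = 0.0306

0.0306 mm


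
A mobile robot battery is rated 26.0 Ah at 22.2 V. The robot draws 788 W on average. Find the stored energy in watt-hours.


E = capacity * V = 26.0*22.2 = 577.2000

577.2000 Wh


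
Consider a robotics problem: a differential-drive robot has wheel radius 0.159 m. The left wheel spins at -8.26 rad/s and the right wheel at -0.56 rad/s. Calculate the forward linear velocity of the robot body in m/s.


v = r*(wR + wL)/2 = 0.159*(-0.56 + -8.26)/2 = -0.7012

-0.7012 m/s


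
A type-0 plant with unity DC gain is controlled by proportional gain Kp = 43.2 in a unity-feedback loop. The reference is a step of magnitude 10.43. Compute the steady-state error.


e_ss = R/(1 + Kp) = 10.43/(1 + 43.2) = 10.43/44.2000 = 0.2360

0.2360


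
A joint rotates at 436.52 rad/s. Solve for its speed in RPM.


RPM = 436.52 * 60/(2*pi) = 4168.4589

4168.4589 RPM


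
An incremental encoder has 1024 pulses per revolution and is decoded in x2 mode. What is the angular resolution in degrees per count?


resolution = 360 / (PPR * 2) = 360 / 2048 = 0.1758

0.1758 degrees


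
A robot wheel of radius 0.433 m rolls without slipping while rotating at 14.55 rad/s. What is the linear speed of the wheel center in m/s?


v = omega * r = 14.55 * 0.433 = 6.3002

6.3002 m/s


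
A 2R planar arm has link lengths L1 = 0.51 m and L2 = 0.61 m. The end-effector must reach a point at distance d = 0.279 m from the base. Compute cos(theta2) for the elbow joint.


cos(th2) = (d^2 - L1^2 - L2^2)/(2*L1*L2) = (0.279^2 - 0.51^2 - 0.61^2)/(2*0.51*0.61) = -0.8910

-0.8910


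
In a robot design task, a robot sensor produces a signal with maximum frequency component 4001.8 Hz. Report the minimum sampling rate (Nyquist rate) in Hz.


f_s,min = 2*f_max = 2*4001.8 = 8003.6000

8003.6000 Hz


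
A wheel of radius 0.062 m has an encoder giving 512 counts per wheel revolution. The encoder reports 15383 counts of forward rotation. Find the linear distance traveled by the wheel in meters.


revs = 15383/512 = 30.044922
d = revs * 2*pi*r = 30.044922 * 2*pi*0.062 = 11.7042

11.7042 m


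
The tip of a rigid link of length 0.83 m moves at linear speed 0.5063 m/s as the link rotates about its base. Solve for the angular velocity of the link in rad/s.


omega = v / L = 0.5063 / 0.83 = 0.6100

0.6100 rad/s


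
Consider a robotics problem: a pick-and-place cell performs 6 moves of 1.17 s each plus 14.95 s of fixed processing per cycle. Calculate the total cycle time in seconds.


T = 6*1.17 + 14.95 = 21.9700

21.9700 s


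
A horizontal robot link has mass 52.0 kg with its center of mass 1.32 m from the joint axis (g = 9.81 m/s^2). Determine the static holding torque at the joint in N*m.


tau = m*g*L = 52.0 * 9.81 * 1.32 = 673.3584

673.3584 N*m


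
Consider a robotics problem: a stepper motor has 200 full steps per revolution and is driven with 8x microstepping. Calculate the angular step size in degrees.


step = 360/(200*8) = 360/1600 = 0.2250

0.2250 degrees


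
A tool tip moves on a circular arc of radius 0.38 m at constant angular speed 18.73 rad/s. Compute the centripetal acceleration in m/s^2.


a_c = omega^2 * r = 18.73^2 * 0.38 = 133.3089

133.3089 m/s^2


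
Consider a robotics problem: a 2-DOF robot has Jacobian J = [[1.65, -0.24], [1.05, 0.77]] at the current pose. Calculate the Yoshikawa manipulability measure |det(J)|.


det(J) = 1.65*0.77 - (-0.24)*(1.05) = 1.5225
|det(J)| = 1.5225

1.5225


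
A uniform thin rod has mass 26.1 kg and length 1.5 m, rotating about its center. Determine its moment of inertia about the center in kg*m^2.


I = (1/12)*m*L^2 = (1/12)*26.1*1.5^2 = 4.8938

4.8938 kg*m^2


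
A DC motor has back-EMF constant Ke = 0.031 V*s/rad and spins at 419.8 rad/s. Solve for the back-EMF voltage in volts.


V_emf = Ke * omega = 0.031*419.8 = 13.0138

13.0138 V


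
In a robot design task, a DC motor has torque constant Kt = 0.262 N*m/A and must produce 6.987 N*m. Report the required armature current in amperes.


I = tau / Kt = 6.987/0.262 = 26.6679

26.6679 A


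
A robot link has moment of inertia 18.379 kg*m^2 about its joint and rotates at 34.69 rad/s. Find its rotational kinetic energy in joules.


KE = (1/2)*I*omega^2 = 0.5*18.379*34.69^2 = 11058.6085

11058.6085 J


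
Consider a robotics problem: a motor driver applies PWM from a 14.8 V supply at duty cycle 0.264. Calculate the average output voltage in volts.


V_avg = V_supply * D = 14.8*0.264 = 3.9072

3.9072 V


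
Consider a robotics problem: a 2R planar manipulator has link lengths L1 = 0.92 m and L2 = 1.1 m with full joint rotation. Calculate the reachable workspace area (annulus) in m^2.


r_max = L1 + L2 = 2.0200, r_min = |L1 - L2| = 0.1800
A = pi*(r_max^2 - r_min^2) = pi*(4.0804 - 0.0324) = 12.7172

12.7172 m^2


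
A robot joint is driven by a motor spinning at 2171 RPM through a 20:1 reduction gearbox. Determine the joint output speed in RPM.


omega_joint = omega_motor / N = 2171 / 20 = 108.5500

108.5500 RPM


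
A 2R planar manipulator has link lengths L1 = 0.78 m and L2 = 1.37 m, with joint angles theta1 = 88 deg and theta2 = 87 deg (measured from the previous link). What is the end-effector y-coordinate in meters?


y = L1*sin(th1) + L2*sin(th1+th2) = 0.78*sin(88 deg) + 1.37*sin(175 deg) = 0.8989

0.8989 m


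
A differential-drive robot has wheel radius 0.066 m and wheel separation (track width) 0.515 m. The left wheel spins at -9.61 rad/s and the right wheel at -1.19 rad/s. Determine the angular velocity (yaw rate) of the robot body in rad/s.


omega = r*(wR - wL)/L = 0.066*(-1.19 - (-9.61))/0.515 = 1.0791

1.0791 rad/s


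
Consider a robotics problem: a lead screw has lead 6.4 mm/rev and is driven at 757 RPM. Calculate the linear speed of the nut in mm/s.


v = lead * (RPM/60) = 6.4*757/60 = 80.7467

80.7467 mm/s


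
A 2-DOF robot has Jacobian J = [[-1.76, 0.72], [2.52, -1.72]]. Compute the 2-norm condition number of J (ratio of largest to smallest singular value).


JJ^T eigenvalues: trace(JJ^T) = 12.9248, det(JJ^T) = det(J)^2 = 1.47088384
s_max^2 = (12.9248 + sqrt(161.16691968))/2 = 12.80997670
s_min^2 = (12.9248 - sqrt(161.16691968))/2 = 0.11482330
kappa = s_max/s_min = sqrt(12.80997670/0.11482330) = 10.5623

10.5623


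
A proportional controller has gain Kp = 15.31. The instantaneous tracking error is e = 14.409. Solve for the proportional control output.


u_P = Kp * e = 15.31 * 14.409 = 220.6018

220.6018


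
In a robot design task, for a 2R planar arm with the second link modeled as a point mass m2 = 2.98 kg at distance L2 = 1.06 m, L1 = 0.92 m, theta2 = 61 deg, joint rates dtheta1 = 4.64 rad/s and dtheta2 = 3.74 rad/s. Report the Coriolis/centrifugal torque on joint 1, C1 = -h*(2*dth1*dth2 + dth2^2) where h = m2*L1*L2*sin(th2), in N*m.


h = m2*L1*L2*sin(th2) = 2.98*0.92*1.06*sin(61 deg) = 2.541729
C1 = -h*(2*4.64*3.74 + 3.74^2) = -2.541729*48.6948 = -123.7690

-123.7690 N*m


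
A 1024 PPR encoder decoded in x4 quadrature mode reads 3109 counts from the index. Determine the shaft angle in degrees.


angle = counts * 360 / (PPR*4) = 3109 * 360 / 4096 = 273.2520

273.2520 degrees


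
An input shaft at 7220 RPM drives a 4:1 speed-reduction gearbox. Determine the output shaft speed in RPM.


omega_out = omega_in / N = 7220 / 4 = 1805.0000

1805.0000 RPM


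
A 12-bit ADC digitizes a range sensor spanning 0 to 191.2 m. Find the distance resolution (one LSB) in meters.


res = range / 2^n = 191.2/2^12 = 191.2/4096 = 0.0467

0.0467 m


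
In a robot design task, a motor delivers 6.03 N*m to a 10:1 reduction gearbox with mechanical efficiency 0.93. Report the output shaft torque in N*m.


tau_out = tau_in * N * eta = 6.03 * 10 * 0.93 = 56.0790

56.0790 N*m
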